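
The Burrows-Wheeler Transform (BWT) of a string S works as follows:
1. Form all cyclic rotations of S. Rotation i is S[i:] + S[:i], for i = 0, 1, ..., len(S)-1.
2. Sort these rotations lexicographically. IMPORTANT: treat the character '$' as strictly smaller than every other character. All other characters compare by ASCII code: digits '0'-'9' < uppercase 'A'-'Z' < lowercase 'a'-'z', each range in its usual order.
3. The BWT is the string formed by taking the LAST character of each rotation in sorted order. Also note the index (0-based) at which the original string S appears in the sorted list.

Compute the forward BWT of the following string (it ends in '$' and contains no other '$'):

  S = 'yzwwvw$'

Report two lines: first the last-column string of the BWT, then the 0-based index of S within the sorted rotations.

All 7 rotations (rotation i = S[i:]+S[:i]):
  rot[0] = yzwwvw$
  rot[1] = zwwvw$y
  rot[2] = wwvw$yz
  rot[3] = wvw$yzw
  rot[4] = vw$yzww
  rot[5] = w$yzwwv
  rot[6] = $yzwwvw
Sorted (with $ < everything):
  sorted[0] = $yzwwvw  (last char: 'w')
  sorted[1] = vw$yzww  (last char: 'w')
  sorted[2] = w$yzwwv  (last char: 'v')
  sorted[3] = wvw$yzw  (last char: 'w')
  sorted[4] = wwvw$yz  (last char: 'z')
  sorted[5] = yzwwvw$  (last char: '$')
  sorted[6] = zwwvw$y  (last char: 'y')
Last column: wwvwz$y
Original string S is at sorted index 5

Answer: wwvwz$y
5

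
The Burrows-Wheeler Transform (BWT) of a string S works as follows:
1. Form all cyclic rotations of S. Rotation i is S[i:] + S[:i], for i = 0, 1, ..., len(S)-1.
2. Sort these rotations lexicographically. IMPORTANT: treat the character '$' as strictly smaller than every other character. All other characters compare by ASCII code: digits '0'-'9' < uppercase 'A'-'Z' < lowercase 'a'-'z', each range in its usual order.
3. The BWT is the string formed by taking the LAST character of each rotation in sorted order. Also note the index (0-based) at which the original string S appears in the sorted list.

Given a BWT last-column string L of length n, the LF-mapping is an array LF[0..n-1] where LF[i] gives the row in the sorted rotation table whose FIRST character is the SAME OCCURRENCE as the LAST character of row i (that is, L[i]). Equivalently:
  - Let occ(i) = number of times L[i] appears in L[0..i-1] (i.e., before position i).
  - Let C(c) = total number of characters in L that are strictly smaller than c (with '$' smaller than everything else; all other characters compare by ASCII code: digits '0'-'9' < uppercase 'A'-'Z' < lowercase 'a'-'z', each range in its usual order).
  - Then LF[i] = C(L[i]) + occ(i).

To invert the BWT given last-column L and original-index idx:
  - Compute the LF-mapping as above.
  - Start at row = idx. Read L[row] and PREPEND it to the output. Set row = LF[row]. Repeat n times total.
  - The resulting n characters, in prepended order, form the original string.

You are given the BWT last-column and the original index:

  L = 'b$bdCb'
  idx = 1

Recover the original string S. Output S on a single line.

Answer: Cbdbb$

Derivation:
LF mapping: 2 0 3 5 1 4
Walk LF starting at row 1, prepending L[row]:
  step 1: row=1, L[1]='$', prepend. Next row=LF[1]=0
  step 2: row=0, L[0]='b', prepend. Next row=LF[0]=2
  step 3: row=2, L[2]='b', prepend. Next row=LF[2]=3
  step 4: row=3, L[3]='d', prepend. Next row=LF[3]=5
  step 5: row=5, L[5]='b', prepend. Next row=LF[5]=4
  step 6: row=4, L[4]='C', prepend. Next row=LF[4]=1
Reversed output: Cbdbb$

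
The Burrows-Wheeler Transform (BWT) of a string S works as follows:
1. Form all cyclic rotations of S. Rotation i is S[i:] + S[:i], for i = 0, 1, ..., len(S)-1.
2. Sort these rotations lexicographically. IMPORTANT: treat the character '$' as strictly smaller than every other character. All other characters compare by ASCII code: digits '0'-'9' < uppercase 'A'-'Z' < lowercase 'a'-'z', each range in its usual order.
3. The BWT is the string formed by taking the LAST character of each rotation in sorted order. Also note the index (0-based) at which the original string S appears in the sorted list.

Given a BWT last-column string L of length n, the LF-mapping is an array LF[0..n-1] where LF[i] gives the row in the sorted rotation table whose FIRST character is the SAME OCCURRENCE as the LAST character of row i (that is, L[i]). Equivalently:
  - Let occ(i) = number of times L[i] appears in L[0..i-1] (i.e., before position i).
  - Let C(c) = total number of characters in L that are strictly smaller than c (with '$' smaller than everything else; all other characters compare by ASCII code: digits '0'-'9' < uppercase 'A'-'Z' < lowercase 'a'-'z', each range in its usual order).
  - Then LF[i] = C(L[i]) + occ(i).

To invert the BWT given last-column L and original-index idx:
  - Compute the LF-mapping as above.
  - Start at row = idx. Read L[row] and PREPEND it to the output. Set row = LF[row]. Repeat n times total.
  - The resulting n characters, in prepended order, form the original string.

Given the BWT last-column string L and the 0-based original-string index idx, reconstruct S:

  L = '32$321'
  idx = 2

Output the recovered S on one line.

Answer: 21323$

Derivation:
LF mapping: 4 2 0 5 3 1
Walk LF starting at row 2, prepending L[row]:
  step 1: row=2, L[2]='$', prepend. Next row=LF[2]=0
  step 2: row=0, L[0]='3', prepend. Next row=LF[0]=4
  step 3: row=4, L[4]='2', prepend. Next row=LF[4]=3
  step 4: row=3, L[3]='3', prepend. Next row=LF[3]=5
  step 5: row=5, L[5]='1', prepend. Next row=LF[5]=1
  step 6: row=1, L[1]='2', prepend. Next row=LF[1]=2
Reversed output: 21323$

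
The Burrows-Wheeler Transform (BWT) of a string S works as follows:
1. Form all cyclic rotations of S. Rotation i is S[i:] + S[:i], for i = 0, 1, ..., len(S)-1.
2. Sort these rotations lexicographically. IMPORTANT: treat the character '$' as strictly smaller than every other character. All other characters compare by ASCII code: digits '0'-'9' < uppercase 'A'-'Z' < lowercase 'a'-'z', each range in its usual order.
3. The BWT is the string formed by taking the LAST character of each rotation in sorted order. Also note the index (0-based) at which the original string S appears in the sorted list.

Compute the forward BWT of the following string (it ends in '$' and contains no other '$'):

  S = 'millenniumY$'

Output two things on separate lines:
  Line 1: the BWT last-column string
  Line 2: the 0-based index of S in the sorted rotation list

All 12 rotations (rotation i = S[i:]+S[:i]):
  rot[0] = millenniumY$
  rot[1] = illenniumY$m
  rot[2] = llenniumY$mi
  rot[3] = lenniumY$mil
  rot[4] = enniumY$mill
  rot[5] = nniumY$mille
  rot[6] = niumY$millen
  rot[7] = iumY$millenn
  rot[8] = umY$millenni
  rot[9] = mY$millenniu
  rot[10] = Y$millennium
  rot[11] = $millenniumY
Sorted (with $ < everything):
  sorted[0] = $millenniumY  (last char: 'Y')
  sorted[1] = Y$millennium  (last char: 'm')
  sorted[2] = enniumY$mill  (last char: 'l')
  sorted[3] = illenniumY$m  (last char: 'm')
  sorted[4] = iumY$millenn  (last char: 'n')
  sorted[5] = lenniumY$mil  (last char: 'l')
  sorted[6] = llenniumY$mi  (last char: 'i')
  sorted[7] = mY$millenniu  (last char: 'u')
  sorted[8] = millenniumY$  (last char: '$')
  sorted[9] = niumY$millen  (last char: 'n')
  sorted[10] = nniumY$mille  (last char: 'e')
  sorted[11] = umY$millenni  (last char: 'i')
Last column: Ymlmnliu$nei
Original string S is at sorted index 8

Answer: Ymlmnliu$nei
8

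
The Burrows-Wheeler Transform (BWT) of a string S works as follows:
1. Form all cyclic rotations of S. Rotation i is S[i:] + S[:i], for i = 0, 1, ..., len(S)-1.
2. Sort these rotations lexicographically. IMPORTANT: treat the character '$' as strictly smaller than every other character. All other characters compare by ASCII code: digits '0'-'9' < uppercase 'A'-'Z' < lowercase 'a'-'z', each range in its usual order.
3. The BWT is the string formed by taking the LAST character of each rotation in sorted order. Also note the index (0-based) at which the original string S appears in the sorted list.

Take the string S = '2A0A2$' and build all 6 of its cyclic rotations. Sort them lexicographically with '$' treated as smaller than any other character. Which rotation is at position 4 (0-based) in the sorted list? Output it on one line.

All 6 rotations (rotation i = S[i:]+S[:i]):
  rot[0] = 2A0A2$
  rot[1] = A0A2$2
  rot[2] = 0A2$2A
  rot[3] = A2$2A0
  rot[4] = 2$2A0A
  rot[5] = $2A0A2
Sorted (with $ < everything):
  sorted[0] = $2A0A2
  sorted[1] = 0A2$2A
  sorted[2] = 2$2A0A
  sorted[3] = 2A0A2$
  sorted[4] = A0A2$2
  sorted[5] = A2$2A0
sorted[4] = A0A2$2

Answer: A0A2$2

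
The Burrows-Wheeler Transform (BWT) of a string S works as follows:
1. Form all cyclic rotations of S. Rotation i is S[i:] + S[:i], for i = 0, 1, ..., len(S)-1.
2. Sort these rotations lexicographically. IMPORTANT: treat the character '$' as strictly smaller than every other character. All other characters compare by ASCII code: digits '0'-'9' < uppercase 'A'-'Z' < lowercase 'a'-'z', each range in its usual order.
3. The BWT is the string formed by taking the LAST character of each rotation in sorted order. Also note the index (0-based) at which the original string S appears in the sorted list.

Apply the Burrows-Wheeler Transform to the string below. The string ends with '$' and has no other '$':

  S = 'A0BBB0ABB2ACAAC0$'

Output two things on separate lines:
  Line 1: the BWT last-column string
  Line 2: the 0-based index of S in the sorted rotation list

All 17 rotations (rotation i = S[i:]+S[:i]):
  rot[0] = A0BBB0ABB2ACAAC0$
  rot[1] = 0BBB0ABB2ACAAC0$A
  rot[2] = BBB0ABB2ACAAC0$A0
  rot[3] = BB0ABB2ACAAC0$A0B
  rot[4] = B0ABB2ACAAC0$A0BB
  rot[5] = 0ABB2ACAAC0$A0BBB
  rot[6] = ABB2ACAAC0$A0BBB0
  rot[7] = BB2ACAAC0$A0BBB0A
  rot[8] = B2ACAAC0$A0BBB0AB
  rot[9] = 2ACAAC0$A0BBB0ABB
  rot[10] = ACAAC0$A0BBB0ABB2
  rot[11] = CAAC0$A0BBB0ABB2A
  rot[12] = AAC0$A0BBB0ABB2AC
  rot[13] = AC0$A0BBB0ABB2ACA
  rot[14] = C0$A0BBB0ABB2ACAA
  rot[15] = 0$A0BBB0ABB2ACAAC
  rot[16] = $A0BBB0ABB2ACAAC0
Sorted (with $ < everything):
  sorted[0] = $A0BBB0ABB2ACAAC0  (last char: '0')
  sorted[1] = 0$A0BBB0ABB2ACAAC  (last char: 'C')
  sorted[2] = 0ABB2ACAAC0$A0BBB  (last char: 'B')
  sorted[3] = 0BBB0ABB2ACAAC0$A  (last char: 'A')
  sorted[4] = 2ACAAC0$A0BBB0ABB  (last char: 'B')
  sorted[5] = A0BBB0ABB2ACAAC0$  (last char: '$')
  sorted[6] = AAC0$A0BBB0ABB2AC  (last char: 'C')
  sorted[7] = ABB2ACAAC0$A0BBB0  (last char: '0')
  sorted[8] = AC0$A0BBB0ABB2ACA  (last char: 'A')
  sorted[9] = ACAAC0$A0BBB0ABB2  (last char: '2')
  sorted[10] = B0ABB2ACAAC0$A0BB  (last char: 'B')
  sorted[11] = B2ACAAC0$A0BBB0AB  (last char: 'B')
  sorted[12] = BB0ABB2ACAAC0$A0B  (last char: 'B')
  sorted[13] = BB2ACAAC0$A0BBB0A  (last char: 'A')
  sorted[14] = BBB0ABB2ACAAC0$A0  (last char: '0')
  sorted[15] = C0$A0BBB0ABB2ACAA  (last char: 'A')
  sorted[16] = CAAC0$A0BBB0ABB2A  (last char: 'A')
Last column: 0CBAB$C0A2BBBA0AA
Original string S is at sorted index 5

Answer: 0CBAB$C0A2BBBA0AA
5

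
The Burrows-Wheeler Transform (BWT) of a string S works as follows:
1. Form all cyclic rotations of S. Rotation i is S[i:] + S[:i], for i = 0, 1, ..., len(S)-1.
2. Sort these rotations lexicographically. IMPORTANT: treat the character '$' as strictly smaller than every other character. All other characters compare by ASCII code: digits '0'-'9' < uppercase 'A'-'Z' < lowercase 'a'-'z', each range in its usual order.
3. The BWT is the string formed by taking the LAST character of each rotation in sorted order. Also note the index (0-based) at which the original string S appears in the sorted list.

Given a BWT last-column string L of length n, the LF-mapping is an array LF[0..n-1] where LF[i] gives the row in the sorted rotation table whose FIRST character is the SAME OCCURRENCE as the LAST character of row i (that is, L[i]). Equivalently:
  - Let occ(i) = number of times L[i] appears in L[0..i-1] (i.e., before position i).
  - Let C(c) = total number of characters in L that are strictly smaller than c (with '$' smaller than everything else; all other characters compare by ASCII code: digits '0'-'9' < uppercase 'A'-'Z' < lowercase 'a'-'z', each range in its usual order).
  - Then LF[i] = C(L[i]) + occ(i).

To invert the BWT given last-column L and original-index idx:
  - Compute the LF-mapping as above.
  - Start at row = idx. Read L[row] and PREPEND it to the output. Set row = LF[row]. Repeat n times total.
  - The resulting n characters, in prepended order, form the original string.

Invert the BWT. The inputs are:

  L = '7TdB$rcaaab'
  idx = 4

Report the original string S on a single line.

LF mapping: 1 3 9 2 0 10 8 4 5 6 7
Walk LF starting at row 4, prepending L[row]:
  step 1: row=4, L[4]='$', prepend. Next row=LF[4]=0
  step 2: row=0, L[0]='7', prepend. Next row=LF[0]=1
  step 3: row=1, L[1]='T', prepend. Next row=LF[1]=3
  step 4: row=3, L[3]='B', prepend. Next row=LF[3]=2
  step 5: row=2, L[2]='d', prepend. Next row=LF[2]=9
  step 6: row=9, L[9]='a', prepend. Next row=LF[9]=6
  step 7: row=6, L[6]='c', prepend. Next row=LF[6]=8
  step 8: row=8, L[8]='a', prepend. Next row=LF[8]=5
  step 9: row=5, L[5]='r', prepend. Next row=LF[5]=10
  step 10: row=10, L[10]='b', prepend. Next row=LF[10]=7
  step 11: row=7, L[7]='a', prepend. Next row=LF[7]=4
Reversed output: abracadBT7$

Answer: abracadBT7$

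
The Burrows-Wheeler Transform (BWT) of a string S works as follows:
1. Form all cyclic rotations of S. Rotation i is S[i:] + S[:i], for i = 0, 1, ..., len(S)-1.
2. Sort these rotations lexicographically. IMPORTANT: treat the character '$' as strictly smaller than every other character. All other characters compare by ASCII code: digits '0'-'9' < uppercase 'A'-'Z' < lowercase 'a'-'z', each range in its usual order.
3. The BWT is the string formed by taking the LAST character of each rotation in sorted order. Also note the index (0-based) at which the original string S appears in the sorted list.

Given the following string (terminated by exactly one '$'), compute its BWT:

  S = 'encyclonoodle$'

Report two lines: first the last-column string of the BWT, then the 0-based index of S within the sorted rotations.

Answer: eynol$dceoolnc
5

Derivation:
All 14 rotations (rotation i = S[i:]+S[:i]):
  rot[0] = encyclonoodle$
  rot[1] = ncyclonoodle$e
  rot[2] = cyclonoodle$en
  rot[3] = yclonoodle$enc
  rot[4] = clonoodle$ency
  rot[5] = lonoodle$encyc
  rot[6] = onoodle$encycl
  rot[7] = noodle$encyclo
  rot[8] = oodle$encyclon
  rot[9] = odle$encyclono
  rot[10] = dle$encyclonoo
  rot[11] = le$encyclonood
  rot[12] = e$encyclonoodl
  rot[13] = $encyclonoodle
Sorted (with $ < everything):
  sorted[0] = $encyclonoodle  (last char: 'e')
  sorted[1] = clonoodle$ency  (last char: 'y')
  sorted[2] = cyclonoodle$en  (last char: 'n')
  sorted[3] = dle$encyclonoo  (last char: 'o')
  sorted[4] = e$encyclonoodl  (last char: 'l')
  sorted[5] = encyclonoodle$  (last char: '$')
  sorted[6] = le$encyclonood  (last char: 'd')
  sorted[7] = lonoodle$encyc  (last char: 'c')
  sorted[8] = ncyclonoodle$e  (last char: 'e')
  sorted[9] = noodle$encyclo  (last char: 'o')
  sorted[10] = odle$encyclono  (last char: 'o')
  sorted[11] = onoodle$encycl  (last char: 'l')
  sorted[12] = oodle$encyclon  (last char: 'n')
  sorted[13] = yclonoodle$enc  (last char: 'c')
Last column: eynol$dceoolnc
Original string S is at sorted index 5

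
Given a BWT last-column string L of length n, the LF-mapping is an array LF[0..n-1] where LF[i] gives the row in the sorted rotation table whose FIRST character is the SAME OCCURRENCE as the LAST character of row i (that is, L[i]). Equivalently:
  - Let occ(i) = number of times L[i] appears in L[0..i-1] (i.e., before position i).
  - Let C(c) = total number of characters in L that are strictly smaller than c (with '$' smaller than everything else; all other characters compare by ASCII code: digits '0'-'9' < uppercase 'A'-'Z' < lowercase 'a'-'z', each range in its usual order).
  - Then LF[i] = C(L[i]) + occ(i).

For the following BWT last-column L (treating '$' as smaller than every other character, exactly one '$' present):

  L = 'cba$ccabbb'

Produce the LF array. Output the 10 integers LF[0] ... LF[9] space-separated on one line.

Char counts: '$':1, 'a':2, 'b':4, 'c':3
C (first-col start): C('$')=0, C('a')=1, C('b')=3, C('c')=7
L[0]='c': occ=0, LF[0]=C('c')+0=7+0=7
L[1]='b': occ=0, LF[1]=C('b')+0=3+0=3
L[2]='a': occ=0, LF[2]=C('a')+0=1+0=1
L[3]='$': occ=0, LF[3]=C('$')+0=0+0=0
L[4]='c': occ=1, LF[4]=C('c')+1=7+1=8
L[5]='c': occ=2, LF[5]=C('c')+2=7+2=9
L[6]='a': occ=1, LF[6]=C('a')+1=1+1=2
L[7]='b': occ=1, LF[7]=C('b')+1=3+1=4
L[8]='b': occ=2, LF[8]=C('b')+2=3+2=5
L[9]='b': occ=3, LF[9]=C('b')+3=3+3=6

Answer: 7 3 1 0 8 9 2 4 5 6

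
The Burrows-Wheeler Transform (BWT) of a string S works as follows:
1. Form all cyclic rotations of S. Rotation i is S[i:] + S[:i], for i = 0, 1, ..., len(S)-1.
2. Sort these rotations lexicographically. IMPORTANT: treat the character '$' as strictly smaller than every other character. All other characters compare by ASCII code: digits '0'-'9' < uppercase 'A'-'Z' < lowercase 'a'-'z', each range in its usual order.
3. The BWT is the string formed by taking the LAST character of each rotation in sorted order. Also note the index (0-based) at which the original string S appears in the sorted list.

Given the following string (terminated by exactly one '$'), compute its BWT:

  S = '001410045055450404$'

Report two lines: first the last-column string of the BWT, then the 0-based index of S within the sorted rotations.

Answer: 4$10450540001504450
1

Derivation:
All 19 rotations (rotation i = S[i:]+S[:i]):
  rot[0] = 001410045055450404$
  rot[1] = 01410045055450404$0
  rot[2] = 1410045055450404$00
  rot[3] = 410045055450404$001
  rot[4] = 10045055450404$0014
  rot[5] = 0045055450404$00141
  rot[6] = 045055450404$001410
  rot[7] = 45055450404$0014100
  rot[8] = 5055450404$00141004
  rot[9] = 055450404$001410045
  rot[10] = 55450404$0014100450
  rot[11] = 5450404$00141004505
  rot[12] = 450404$001410045055
  rot[13] = 50404$0014100450554
  rot[14] = 0404$00141004505545
  rot[15] = 404$001410045055450
  rot[16] = 04$0014100450554504
  rot[17] = 4$00141004505545040
  rot[18] = $001410045055450404
Sorted (with $ < everything):
  sorted[0] = $001410045055450404  (last char: '4')
  sorted[1] = 001410045055450404$  (last char: '$')
  sorted[2] = 0045055450404$00141  (last char: '1')
  sorted[3] = 01410045055450404$0  (last char: '0')
  sorted[4] = 04$0014100450554504  (last char: '4')
  sorted[5] = 0404$00141004505545  (last char: '5')
  sorted[6] = 045055450404$001410  (last char: '0')
  sorted[7] = 055450404$001410045  (last char: '5')
  sorted[8] = 10045055450404$0014  (last char: '4')
  sorted[9] = 1410045055450404$00  (last char: '0')
  sorted[10] = 4$00141004505545040  (last char: '0')
  sorted[11] = 404$001410045055450  (last char: '0')
  sorted[12] = 410045055450404$001  (last char: '1')
  sorted[13] = 450404$001410045055  (last char: '5')
  sorted[14] = 45055450404$0014100  (last char: '0')
  sorted[15] = 50404$0014100450554  (last char: '4')
  sorted[16] = 5055450404$00141004  (last char: '4')
  sorted[17] = 5450404$00141004505  (last char: '5')
  sorted[18] = 55450404$0014100450  (last char: '0')
Last column: 4$10450540001504450
Original string S is at sorted index 1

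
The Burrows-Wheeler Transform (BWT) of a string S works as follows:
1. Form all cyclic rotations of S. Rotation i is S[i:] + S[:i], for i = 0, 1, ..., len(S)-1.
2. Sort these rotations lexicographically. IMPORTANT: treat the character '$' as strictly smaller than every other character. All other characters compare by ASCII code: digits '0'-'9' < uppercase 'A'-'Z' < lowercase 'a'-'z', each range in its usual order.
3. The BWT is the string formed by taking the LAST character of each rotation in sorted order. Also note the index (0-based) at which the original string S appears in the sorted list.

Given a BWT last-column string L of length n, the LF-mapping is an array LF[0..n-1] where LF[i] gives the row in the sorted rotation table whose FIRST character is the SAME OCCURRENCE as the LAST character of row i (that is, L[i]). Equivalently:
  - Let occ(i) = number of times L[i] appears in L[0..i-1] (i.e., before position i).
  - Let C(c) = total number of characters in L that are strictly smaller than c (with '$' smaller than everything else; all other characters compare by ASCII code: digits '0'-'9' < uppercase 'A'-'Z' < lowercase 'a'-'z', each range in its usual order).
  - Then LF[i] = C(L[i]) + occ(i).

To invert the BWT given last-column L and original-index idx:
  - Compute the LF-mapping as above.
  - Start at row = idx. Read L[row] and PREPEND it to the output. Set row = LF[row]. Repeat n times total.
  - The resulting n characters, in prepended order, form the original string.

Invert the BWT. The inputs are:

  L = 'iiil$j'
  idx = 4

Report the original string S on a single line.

LF mapping: 1 2 3 5 0 4
Walk LF starting at row 4, prepending L[row]:
  step 1: row=4, L[4]='$', prepend. Next row=LF[4]=0
  step 2: row=0, L[0]='i', prepend. Next row=LF[0]=1
  step 3: row=1, L[1]='i', prepend. Next row=LF[1]=2
  step 4: row=2, L[2]='i', prepend. Next row=LF[2]=3
  step 5: row=3, L[3]='l', prepend. Next row=LF[3]=5
  step 6: row=5, L[5]='j', prepend. Next row=LF[5]=4
Reversed output: jliii$

Answer: jliii$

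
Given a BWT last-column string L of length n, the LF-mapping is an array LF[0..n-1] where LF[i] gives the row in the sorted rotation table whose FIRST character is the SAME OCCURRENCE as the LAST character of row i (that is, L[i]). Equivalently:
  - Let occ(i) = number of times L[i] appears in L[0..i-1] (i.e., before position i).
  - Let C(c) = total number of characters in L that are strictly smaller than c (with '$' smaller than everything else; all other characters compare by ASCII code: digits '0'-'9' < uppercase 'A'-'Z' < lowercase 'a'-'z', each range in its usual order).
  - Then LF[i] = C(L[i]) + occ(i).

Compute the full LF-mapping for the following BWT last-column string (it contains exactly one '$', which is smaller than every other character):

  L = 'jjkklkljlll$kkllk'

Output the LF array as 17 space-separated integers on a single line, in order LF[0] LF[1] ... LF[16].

Answer: 1 2 4 5 10 6 11 3 12 13 14 0 7 8 15 16 9

Derivation:
Char counts: '$':1, 'j':3, 'k':6, 'l':7
C (first-col start): C('$')=0, C('j')=1, C('k')=4, C('l')=10
L[0]='j': occ=0, LF[0]=C('j')+0=1+0=1
L[1]='j': occ=1, LF[1]=C('j')+1=1+1=2
L[2]='k': occ=0, LF[2]=C('k')+0=4+0=4
L[3]='k': occ=1, LF[3]=C('k')+1=4+1=5
L[4]='l': occ=0, LF[4]=C('l')+0=10+0=10
L[5]='k': occ=2, LF[5]=C('k')+2=4+2=6
L[6]='l': occ=1, LF[6]=C('l')+1=10+1=11
L[7]='j': occ=2, LF[7]=C('j')+2=1+2=3
L[8]='l': occ=2, LF[8]=C('l')+2=10+2=12
L[9]='l': occ=3, LF[9]=C('l')+3=10+3=13
L[10]='l': occ=4, LF[10]=C('l')+4=10+4=14
L[11]='$': occ=0, LF[11]=C('$')+0=0+0=0
L[12]='k': occ=3, LF[12]=C('k')+3=4+3=7
L[13]='k': occ=4, LF[13]=C('k')+4=4+4=8
L[14]='l': occ=5, LF[14]=C('l')+5=10+5=15
L[15]='l': occ=6, LF[15]=C('l')+6=10+6=16
L[16]='k': occ=5, LF[16]=C('k')+5=4+5=9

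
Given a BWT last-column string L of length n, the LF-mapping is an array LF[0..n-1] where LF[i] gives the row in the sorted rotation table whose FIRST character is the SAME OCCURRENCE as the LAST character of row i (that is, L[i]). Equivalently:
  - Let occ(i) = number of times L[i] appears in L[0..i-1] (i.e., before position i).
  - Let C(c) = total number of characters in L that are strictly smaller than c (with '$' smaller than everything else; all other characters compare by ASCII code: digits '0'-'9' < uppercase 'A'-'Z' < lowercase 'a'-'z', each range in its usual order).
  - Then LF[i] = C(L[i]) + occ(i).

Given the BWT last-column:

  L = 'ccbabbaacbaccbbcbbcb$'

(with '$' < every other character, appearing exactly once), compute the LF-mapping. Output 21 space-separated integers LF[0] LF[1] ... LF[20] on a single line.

Char counts: '$':1, 'a':4, 'b':9, 'c':7
C (first-col start): C('$')=0, C('a')=1, C('b')=5, C('c')=14
L[0]='c': occ=0, LF[0]=C('c')+0=14+0=14
L[1]='c': occ=1, LF[1]=C('c')+1=14+1=15
L[2]='b': occ=0, LF[2]=C('b')+0=5+0=5
L[3]='a': occ=0, LF[3]=C('a')+0=1+0=1
L[4]='b': occ=1, LF[4]=C('b')+1=5+1=6
L[5]='b': occ=2, LF[5]=C('b')+2=5+2=7
L[6]='a': occ=1, LF[6]=C('a')+1=1+1=2
L[7]='a': occ=2, LF[7]=C('a')+2=1+2=3
L[8]='c': occ=2, LF[8]=C('c')+2=14+2=16
L[9]='b': occ=3, LF[9]=C('b')+3=5+3=8
L[10]='a': occ=3, LF[10]=C('a')+3=1+3=4
L[11]='c': occ=3, LF[11]=C('c')+3=14+3=17
L[12]='c': occ=4, LF[12]=C('c')+4=14+4=18
L[13]='b': occ=4, LF[13]=C('b')+4=5+4=9
L[14]='b': occ=5, LF[14]=C('b')+5=5+5=10
L[15]='c': occ=5, LF[15]=C('c')+5=14+5=19
L[16]='b': occ=6, LF[16]=C('b')+6=5+6=11
L[17]='b': occ=7, LF[17]=C('b')+7=5+7=12
L[18]='c': occ=6, LF[18]=C('c')+6=14+6=20
L[19]='b': occ=8, LF[19]=C('b')+8=5+8=13
L[20]='$': occ=0, LF[20]=C('$')+0=0+0=0

Answer: 14 15 5 1 6 7 2 3 16 8 4 17 18 9 10 19 11 12 20 13 0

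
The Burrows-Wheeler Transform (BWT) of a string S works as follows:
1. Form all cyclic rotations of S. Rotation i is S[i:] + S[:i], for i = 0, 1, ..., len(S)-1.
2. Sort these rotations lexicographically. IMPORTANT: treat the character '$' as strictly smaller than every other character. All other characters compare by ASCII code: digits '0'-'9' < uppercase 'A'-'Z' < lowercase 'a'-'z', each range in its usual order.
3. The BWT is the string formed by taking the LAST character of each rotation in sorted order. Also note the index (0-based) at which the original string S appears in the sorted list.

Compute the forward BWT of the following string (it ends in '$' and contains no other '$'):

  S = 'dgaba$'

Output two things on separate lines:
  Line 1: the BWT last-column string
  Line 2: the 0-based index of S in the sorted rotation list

Answer: abga$d
4

Derivation:
All 6 rotations (rotation i = S[i:]+S[:i]):
  rot[0] = dgaba$
  rot[1] = gaba$d
  rot[2] = aba$dg
  rot[3] = ba$dga
  rot[4] = a$dgab
  rot[5] = $dgaba
Sorted (with $ < everything):
  sorted[0] = $dgaba  (last char: 'a')
  sorted[1] = a$dgab  (last char: 'b')
  sorted[2] = aba$dg  (last char: 'g')
  sorted[3] = ba$dga  (last char: 'a')
  sorted[4] = dgaba$  (last char: '$')
  sorted[5] = gaba$d  (last char: 'd')
Last column: abga$d
Original string S is at sorted index 4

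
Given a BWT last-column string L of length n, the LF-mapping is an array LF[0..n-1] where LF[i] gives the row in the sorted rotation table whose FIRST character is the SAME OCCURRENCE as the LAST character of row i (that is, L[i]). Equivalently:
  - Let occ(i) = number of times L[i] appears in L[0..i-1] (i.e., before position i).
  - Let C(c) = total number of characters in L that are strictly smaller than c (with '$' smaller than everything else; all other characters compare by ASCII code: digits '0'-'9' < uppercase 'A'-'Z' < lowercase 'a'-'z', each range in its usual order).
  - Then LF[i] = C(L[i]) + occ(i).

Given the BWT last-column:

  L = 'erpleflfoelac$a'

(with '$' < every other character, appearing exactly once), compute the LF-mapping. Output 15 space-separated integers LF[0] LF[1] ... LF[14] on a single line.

Char counts: '$':1, 'a':2, 'c':1, 'e':3, 'f':2, 'l':3, 'o':1, 'p':1, 'r':1
C (first-col start): C('$')=0, C('a')=1, C('c')=3, C('e')=4, C('f')=7, C('l')=9, C('o')=12, C('p')=13, C('r')=14
L[0]='e': occ=0, LF[0]=C('e')+0=4+0=4
L[1]='r': occ=0, LF[1]=C('r')+0=14+0=14
L[2]='p': occ=0, LF[2]=C('p')+0=13+0=13
L[3]='l': occ=0, LF[3]=C('l')+0=9+0=9
L[4]='e': occ=1, LF[4]=C('e')+1=4+1=5
L[5]='f': occ=0, LF[5]=C('f')+0=7+0=7
L[6]='l': occ=1, LF[6]=C('l')+1=9+1=10
L[7]='f': occ=1, LF[7]=C('f')+1=7+1=8
L[8]='o': occ=0, LF[8]=C('o')+0=12+0=12
L[9]='e': occ=2, LF[9]=C('e')+2=4+2=6
L[10]='l': occ=2, LF[10]=C('l')+2=9+2=11
L[11]='a': occ=0, LF[11]=C('a')+0=1+0=1
L[12]='c': occ=0, LF[12]=C('c')+0=3+0=3
L[13]='$': occ=0, LF[13]=C('$')+0=0+0=0
L[14]='a': occ=1, LF[14]=C('a')+1=1+1=2

Answer: 4 14 13 9 5 7 10 8 12 6 11 1 3 0 2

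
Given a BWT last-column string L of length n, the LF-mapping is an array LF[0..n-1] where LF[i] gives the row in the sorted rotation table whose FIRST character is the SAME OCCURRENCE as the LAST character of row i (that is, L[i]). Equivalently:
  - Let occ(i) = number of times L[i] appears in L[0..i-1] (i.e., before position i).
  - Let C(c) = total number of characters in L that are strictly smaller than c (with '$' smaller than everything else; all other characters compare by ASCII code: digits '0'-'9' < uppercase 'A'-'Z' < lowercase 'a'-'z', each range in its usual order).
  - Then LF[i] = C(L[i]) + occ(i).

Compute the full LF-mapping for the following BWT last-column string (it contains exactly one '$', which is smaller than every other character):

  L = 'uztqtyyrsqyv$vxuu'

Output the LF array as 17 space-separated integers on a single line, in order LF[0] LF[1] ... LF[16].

Answer: 7 16 5 1 6 13 14 3 4 2 15 10 0 11 12 8 9

Derivation:
Char counts: '$':1, 'q':2, 'r':1, 's':1, 't':2, 'u':3, 'v':2, 'x':1, 'y':3, 'z':1
C (first-col start): C('$')=0, C('q')=1, C('r')=3, C('s')=4, C('t')=5, C('u')=7, C('v')=10, C('x')=12, C('y')=13, C('z')=16
L[0]='u': occ=0, LF[0]=C('u')+0=7+0=7
L[1]='z': occ=0, LF[1]=C('z')+0=16+0=16
L[2]='t': occ=0, LF[2]=C('t')+0=5+0=5
L[3]='q': occ=0, LF[3]=C('q')+0=1+0=1
L[4]='t': occ=1, LF[4]=C('t')+1=5+1=6
L[5]='y': occ=0, LF[5]=C('y')+0=13+0=13
L[6]='y': occ=1, LF[6]=C('y')+1=13+1=14
L[7]='r': occ=0, LF[7]=C('r')+0=3+0=3
L[8]='s': occ=0, LF[8]=C('s')+0=4+0=4
L[9]='q': occ=1, LF[9]=C('q')+1=1+1=2
L[10]='y': occ=2, LF[10]=C('y')+2=13+2=15
L[11]='v': occ=0, LF[11]=C('v')+0=10+0=10
L[12]='$': occ=0, LF[12]=C('$')+0=0+0=0
L[13]='v': occ=1, LF[13]=C('v')+1=10+1=11
L[14]='x': occ=0, LF[14]=C('x')+0=12+0=12
L[15]='u': occ=1, LF[15]=C('u')+1=7+1=8
L[16]='u': occ=2, LF[16]=C('u')+2=7+2=9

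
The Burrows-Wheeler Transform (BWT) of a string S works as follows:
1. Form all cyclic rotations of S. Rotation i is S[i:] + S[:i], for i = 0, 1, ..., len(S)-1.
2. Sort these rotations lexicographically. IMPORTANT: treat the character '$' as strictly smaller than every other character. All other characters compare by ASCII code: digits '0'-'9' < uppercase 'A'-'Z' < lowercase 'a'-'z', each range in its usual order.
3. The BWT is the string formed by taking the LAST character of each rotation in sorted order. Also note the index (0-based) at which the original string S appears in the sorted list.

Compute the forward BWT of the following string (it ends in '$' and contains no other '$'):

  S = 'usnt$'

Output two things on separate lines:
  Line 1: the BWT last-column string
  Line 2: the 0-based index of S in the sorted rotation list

Answer: tsun$
4

Derivation:
All 5 rotations (rotation i = S[i:]+S[:i]):
  rot[0] = usnt$
  rot[1] = snt$u
  rot[2] = nt$us
  rot[3] = t$usn
  rot[4] = $usnt
Sorted (with $ < everything):
  sorted[0] = $usnt  (last char: 't')
  sorted[1] = nt$us  (last char: 's')
  sorted[2] = snt$u  (last char: 'u')
  sorted[3] = t$usn  (last char: 'n')
  sorted[4] = usnt$  (last char: '$')
Last column: tsun$
Original string S is at sorted index 4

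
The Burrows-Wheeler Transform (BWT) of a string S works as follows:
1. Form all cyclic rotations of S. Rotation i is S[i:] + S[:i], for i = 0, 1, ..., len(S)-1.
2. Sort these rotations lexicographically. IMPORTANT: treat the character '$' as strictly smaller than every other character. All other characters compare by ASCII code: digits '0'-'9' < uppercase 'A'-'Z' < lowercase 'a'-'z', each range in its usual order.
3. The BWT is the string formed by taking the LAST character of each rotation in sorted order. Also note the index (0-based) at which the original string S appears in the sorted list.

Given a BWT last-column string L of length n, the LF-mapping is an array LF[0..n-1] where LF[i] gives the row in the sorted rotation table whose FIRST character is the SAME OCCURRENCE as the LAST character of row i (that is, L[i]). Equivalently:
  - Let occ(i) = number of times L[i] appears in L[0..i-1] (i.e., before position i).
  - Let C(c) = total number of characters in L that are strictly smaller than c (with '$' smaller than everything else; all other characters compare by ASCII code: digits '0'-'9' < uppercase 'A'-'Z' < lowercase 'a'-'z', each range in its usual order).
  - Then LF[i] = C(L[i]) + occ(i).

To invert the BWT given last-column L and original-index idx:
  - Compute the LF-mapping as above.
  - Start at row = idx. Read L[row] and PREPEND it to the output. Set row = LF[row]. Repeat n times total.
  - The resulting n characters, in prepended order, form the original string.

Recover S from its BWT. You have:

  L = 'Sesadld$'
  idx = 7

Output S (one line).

Answer: saddleS$

Derivation:
LF mapping: 1 5 7 2 3 6 4 0
Walk LF starting at row 7, prepending L[row]:
  step 1: row=7, L[7]='$', prepend. Next row=LF[7]=0
  step 2: row=0, L[0]='S', prepend. Next row=LF[0]=1
  step 3: row=1, L[1]='e', prepend. Next row=LF[1]=5
  step 4: row=5, L[5]='l', prepend. Next row=LF[5]=6
  step 5: row=6, L[6]='d', prepend. Next row=LF[6]=4
  step 6: row=4, L[4]='d', prepend. Next row=LF[4]=3
  step 7: row=3, L[3]='a', prepend. Next row=LF[3]=2
  step 8: row=2, L[2]='s', prepend. Next row=LF[2]=7
Reversed output: saddleS$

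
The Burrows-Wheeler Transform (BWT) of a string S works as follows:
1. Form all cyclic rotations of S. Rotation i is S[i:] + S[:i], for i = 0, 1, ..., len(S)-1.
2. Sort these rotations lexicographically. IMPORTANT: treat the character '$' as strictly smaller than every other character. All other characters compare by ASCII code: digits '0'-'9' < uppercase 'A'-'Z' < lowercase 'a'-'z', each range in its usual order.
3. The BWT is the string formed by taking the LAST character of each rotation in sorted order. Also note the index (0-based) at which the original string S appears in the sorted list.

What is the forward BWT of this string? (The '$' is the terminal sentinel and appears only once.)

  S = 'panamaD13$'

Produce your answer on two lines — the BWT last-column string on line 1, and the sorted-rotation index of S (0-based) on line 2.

Answer: 3D1amnpaa$
9

Derivation:
All 10 rotations (rotation i = S[i:]+S[:i]):
  rot[0] = panamaD13$
  rot[1] = anamaD13$p
  rot[2] = namaD13$pa
  rot[3] = amaD13$pan
  rot[4] = maD13$pana
  rot[5] = aD13$panam
  rot[6] = D13$panama
  rot[7] = 13$panamaD
  rot[8] = 3$panamaD1
  rot[9] = $panamaD13
Sorted (with $ < everything):
  sorted[0] = $panamaD13  (last char: '3')
  sorted[1] = 13$panamaD  (last char: 'D')
  sorted[2] = 3$panamaD1  (last char: '1')
  sorted[3] = D13$panama  (last char: 'a')
  sorted[4] = aD13$panam  (last char: 'm')
  sorted[5] = amaD13$pan  (last char: 'n')
  sorted[6] = anamaD13$p  (last char: 'p')
  sorted[7] = maD13$pana  (last char: 'a')
  sorted[8] = namaD13$pa  (last char: 'a')
  sorted[9] = panamaD13$  (last char: '$')
Last column: 3D1amnpaa$
Original string S is at sorted index 9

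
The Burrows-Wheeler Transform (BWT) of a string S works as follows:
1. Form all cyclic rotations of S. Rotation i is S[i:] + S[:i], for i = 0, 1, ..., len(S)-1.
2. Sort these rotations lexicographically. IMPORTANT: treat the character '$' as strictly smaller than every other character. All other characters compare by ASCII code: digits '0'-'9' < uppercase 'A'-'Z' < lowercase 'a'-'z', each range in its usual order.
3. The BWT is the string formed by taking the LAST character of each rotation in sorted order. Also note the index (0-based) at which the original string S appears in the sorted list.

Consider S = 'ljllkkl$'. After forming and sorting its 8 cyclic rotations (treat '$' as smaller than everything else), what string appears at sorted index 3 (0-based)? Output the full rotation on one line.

All 8 rotations (rotation i = S[i:]+S[:i]):
  rot[0] = ljllkkl$
  rot[1] = jllkkl$l
  rot[2] = llkkl$lj
  rot[3] = lkkl$ljl
  rot[4] = kkl$ljll
  rot[5] = kl$ljllk
  rot[6] = l$ljllkk
  rot[7] = $ljllkkl
Sorted (with $ < everything):
  sorted[0] = $ljllkkl
  sorted[1] = jllkkl$l
  sorted[2] = kkl$ljll
  sorted[3] = kl$ljllk
  sorted[4] = l$ljllkk
  sorted[5] = ljllkkl$
  sorted[6] = lkkl$ljl
  sorted[7] = llkkl$lj
sorted[3] = kl$ljllk

Answer: kl$ljllk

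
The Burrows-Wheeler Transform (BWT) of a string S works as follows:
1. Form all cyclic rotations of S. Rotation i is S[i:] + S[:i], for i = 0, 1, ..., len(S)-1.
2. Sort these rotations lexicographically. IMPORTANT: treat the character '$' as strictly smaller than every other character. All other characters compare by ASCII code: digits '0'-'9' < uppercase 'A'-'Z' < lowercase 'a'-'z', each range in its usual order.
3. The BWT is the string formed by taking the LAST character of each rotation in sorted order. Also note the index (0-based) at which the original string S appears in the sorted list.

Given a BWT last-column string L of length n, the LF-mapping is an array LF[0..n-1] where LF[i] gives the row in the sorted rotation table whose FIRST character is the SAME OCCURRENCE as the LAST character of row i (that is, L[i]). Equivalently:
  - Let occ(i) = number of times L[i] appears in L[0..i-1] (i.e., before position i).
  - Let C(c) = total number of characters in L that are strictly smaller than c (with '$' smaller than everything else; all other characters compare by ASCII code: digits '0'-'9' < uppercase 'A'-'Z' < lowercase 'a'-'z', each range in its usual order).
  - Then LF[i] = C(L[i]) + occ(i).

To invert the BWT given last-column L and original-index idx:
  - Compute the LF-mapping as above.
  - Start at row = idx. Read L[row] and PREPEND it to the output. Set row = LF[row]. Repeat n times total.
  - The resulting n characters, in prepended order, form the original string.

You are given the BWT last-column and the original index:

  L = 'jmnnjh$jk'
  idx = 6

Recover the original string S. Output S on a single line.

LF mapping: 2 6 7 8 3 1 0 4 5
Walk LF starting at row 6, prepending L[row]:
  step 1: row=6, L[6]='$', prepend. Next row=LF[6]=0
  step 2: row=0, L[0]='j', prepend. Next row=LF[0]=2
  step 3: row=2, L[2]='n', prepend. Next row=LF[2]=7
  step 4: row=7, L[7]='j', prepend. Next row=LF[7]=4
  step 5: row=4, L[4]='j', prepend. Next row=LF[4]=3
  step 6: row=3, L[3]='n', prepend. Next row=LF[3]=8
  step 7: row=8, L[8]='k', prepend. Next row=LF[8]=5
  step 8: row=5, L[5]='h', prepend. Next row=LF[5]=1
  step 9: row=1, L[1]='m', prepend. Next row=LF[1]=6
Reversed output: mhknjjnj$

Answer: mhknjjnj$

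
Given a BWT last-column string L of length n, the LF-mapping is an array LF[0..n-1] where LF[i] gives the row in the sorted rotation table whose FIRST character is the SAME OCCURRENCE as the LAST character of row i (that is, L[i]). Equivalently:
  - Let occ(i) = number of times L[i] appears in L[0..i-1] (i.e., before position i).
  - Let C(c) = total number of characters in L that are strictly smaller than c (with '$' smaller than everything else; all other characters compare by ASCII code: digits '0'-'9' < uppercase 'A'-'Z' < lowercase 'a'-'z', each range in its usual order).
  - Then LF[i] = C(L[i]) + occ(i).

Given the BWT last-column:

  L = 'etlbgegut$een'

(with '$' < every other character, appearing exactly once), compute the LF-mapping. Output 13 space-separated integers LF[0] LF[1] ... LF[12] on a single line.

Answer: 2 10 8 1 6 3 7 12 11 0 4 5 9

Derivation:
Char counts: '$':1, 'b':1, 'e':4, 'g':2, 'l':1, 'n':1, 't':2, 'u':1
C (first-col start): C('$')=0, C('b')=1, C('e')=2, C('g')=6, C('l')=8, C('n')=9, C('t')=10, C('u')=12
L[0]='e': occ=0, LF[0]=C('e')+0=2+0=2
L[1]='t': occ=0, LF[1]=C('t')+0=10+0=10
L[2]='l': occ=0, LF[2]=C('l')+0=8+0=8
L[3]='b': occ=0, LF[3]=C('b')+0=1+0=1
L[4]='g': occ=0, LF[4]=C('g')+0=6+0=6
L[5]='e': occ=1, LF[5]=C('e')+1=2+1=3
L[6]='g': occ=1, LF[6]=C('g')+1=6+1=7
L[7]='u': occ=0, LF[7]=C('u')+0=12+0=12
L[8]='t': occ=1, LF[8]=C('t')+1=10+1=11
L[9]='$': occ=0, LF[9]=C('$')+0=0+0=0
L[10]='e': occ=2, LF[10]=C('e')+2=2+2=4
L[11]='e': occ=3, LF[11]=C('e')+3=2+3=5
L[12]='n': occ=0, LF[12]=C('n')+0=9+0=9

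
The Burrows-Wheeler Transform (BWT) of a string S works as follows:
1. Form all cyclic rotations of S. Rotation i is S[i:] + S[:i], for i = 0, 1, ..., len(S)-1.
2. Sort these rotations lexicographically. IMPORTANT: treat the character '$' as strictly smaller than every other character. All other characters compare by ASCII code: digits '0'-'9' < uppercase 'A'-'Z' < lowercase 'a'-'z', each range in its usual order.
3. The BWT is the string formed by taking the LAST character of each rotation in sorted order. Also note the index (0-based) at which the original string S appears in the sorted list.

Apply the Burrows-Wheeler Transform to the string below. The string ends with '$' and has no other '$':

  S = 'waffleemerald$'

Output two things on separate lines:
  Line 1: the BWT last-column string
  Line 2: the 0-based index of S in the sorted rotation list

All 14 rotations (rotation i = S[i:]+S[:i]):
  rot[0] = waffleemerald$
  rot[1] = affleemerald$w
  rot[2] = ffleemerald$wa
  rot[3] = fleemerald$waf
  rot[4] = leemerald$waff
  rot[5] = eemerald$waffl
  rot[6] = emerald$waffle
  rot[7] = merald$wafflee
  rot[8] = erald$waffleem
  rot[9] = rald$waffleeme
  rot[10] = ald$waffleemer
  rot[11] = ld$waffleemera
  rot[12] = d$waffleemeral
  rot[13] = $waffleemerald
Sorted (with $ < everything):
  sorted[0] = $waffleemerald  (last char: 'd')
  sorted[1] = affleemerald$w  (last char: 'w')
  sorted[2] = ald$waffleemer  (last char: 'r')
  sorted[3] = d$waffleemeral  (last char: 'l')
  sorted[4] = eemerald$waffl  (last char: 'l')
  sorted[5] = emerald$waffle  (last char: 'e')
  sorted[6] = erald$waffleem  (last char: 'm')
  sorted[7] = ffleemerald$wa  (last char: 'a')
  sorted[8] = fleemerald$waf  (last char: 'f')
  sorted[9] = ld$waffleemera  (last char: 'a')
  sorted[10] = leemerald$waff  (last char: 'f')
  sorted[11] = merald$wafflee  (last char: 'e')
  sorted[12] = rald$waffleeme  (last char: 'e')
  sorted[13] = waffleemerald$  (last char: '$')
Last column: dwrllemafafee$
Original string S is at sorted index 13

Answer: dwrllemafafee$
13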